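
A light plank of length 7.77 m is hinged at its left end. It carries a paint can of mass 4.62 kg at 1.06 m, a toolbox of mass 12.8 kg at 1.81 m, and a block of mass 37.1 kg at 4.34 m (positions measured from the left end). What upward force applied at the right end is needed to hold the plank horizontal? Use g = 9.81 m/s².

F ≈ 239 N

Take moments about the left end.
Paint can: 4.62 × 9.81 = 45.32 N down at 1.06 m → arm 1.06 m, τ = 45.32 × 1.06 = 48.04 N·m clockwise.
Toolbox: 12.8 × 9.81 = 125.6 N down at 1.81 m → arm 1.81 m, τ = 125.6 × 1.81 = 227.3 N·m clockwise.
Block: 37.1 × 9.81 = 364 N down at 4.34 m → arm 4.34 m, τ = 364 × 4.34 = 1580 N·m clockwise.
Net moment of the loads = 1855 N·m clockwise.
The upward force F acts at the right end, arm 7.77 m, giving F × 7.77 counterclockwise.
Balancing moments: F × 7.77 = 1855, giving F = 1855 / 7.77 = 239 N.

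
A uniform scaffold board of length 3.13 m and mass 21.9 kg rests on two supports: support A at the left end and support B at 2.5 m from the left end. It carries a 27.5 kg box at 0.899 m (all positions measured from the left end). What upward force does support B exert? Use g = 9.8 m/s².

Sum moments about support A (its reaction then has zero moment arm).
Beam weight: 21.9 × 9.8 = 214.6 N down at 1.565 m → arm 1.565 m, τ = 214.6 × 1.565 = 335.8 N·m clockwise.
Box: 27.5 × 9.8 = 269.5 N down at 0.899 m → arm 0.899 m, τ = 269.5 × 0.899 = 242.3 N·m clockwise.
Net load moment about support A = 578.1 N·m clockwise.
Reaction R at support B is upward at 2.5 m, arm 2.5 m → moment R × 2.5 counterclockwise.
Balancing moments: R × 2.5 = 578.1, giving R = 231 N.

R_B ≈ 231 N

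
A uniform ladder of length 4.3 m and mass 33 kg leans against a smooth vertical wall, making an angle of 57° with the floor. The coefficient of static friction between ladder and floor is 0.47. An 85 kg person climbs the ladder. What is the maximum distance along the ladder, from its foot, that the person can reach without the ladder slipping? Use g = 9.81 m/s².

Take moments about the foot of the ladder.
Ladder weight 33×9.81 = 323.7 N acts at 2.15 m along the ladder; its horizontal arm is 2.15·cos57° = 1.171 m → τ = 379.1 N·m clockwise.
Person weight 85×9.81 = 833.9 N at distance d → arm d·cos57° → τ = 833.9·d·0.5446 clockwise.
Wall normal N at the top has arm L sinθ = 3.606 m counterclockwise, so Στ = 0 gives N·3.606 = 379.1 + 454.1·d.
ΣFy = 0 ⇒ N_floor = 1158 N, so the maximum friction is μ_s·N_floor = 0.47×1158 = 544.3 N. ΣFx = 0 ⇒ N_wall = f, so at the slipping point N = 544.3 N.
Substituting: 544.3×3.606 = 379.1 + 454.1·d ⇒ d = (1963 − 379.1) / 454.1 = 3.49 m.

d ≈ 3.49 m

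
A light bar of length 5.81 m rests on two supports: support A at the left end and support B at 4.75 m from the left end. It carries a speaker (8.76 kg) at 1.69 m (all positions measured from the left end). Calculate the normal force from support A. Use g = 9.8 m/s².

R_A ≈ 55.3 N

Sum moments about support B (its reaction then has zero moment arm).
Speaker: 8.76 × 9.8 = 85.85 N down at 1.69 m → arm 3.06 m, τ = 85.85 × 3.06 = 262.7 N·m counterclockwise.
Net load moment about support B = 262.7 N·m counterclockwise.
Reaction R at support A is upward at 0 m, arm 4.75 m → moment R × 4.75 clockwise.
For rotational equilibrium, R × 4.75 = 262.7, so R = 55.3 N.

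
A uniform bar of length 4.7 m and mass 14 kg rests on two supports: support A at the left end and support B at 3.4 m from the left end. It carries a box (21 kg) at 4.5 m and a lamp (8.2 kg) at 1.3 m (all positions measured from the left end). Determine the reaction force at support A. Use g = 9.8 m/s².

Take moments about support B.
Beam weight: 14 × 9.8 = 137.2 N down at 2.35 m → arm 1.05 m, τ = 137.2 × 1.05 = 144.1 N·m counterclockwise.
Box: 21 × 9.8 = 205.8 N down at 4.5 m → arm 1.1 m, τ = 205.8 × 1.1 = 226.4 N·m clockwise.
Lamp: 8.2 × 9.8 = 80.36 N down at 1.3 m → arm 2.1 m, τ = 80.36 × 2.1 = 168.8 N·m counterclockwise.
Net load moment about support B = 86.5 N·m counterclockwise.
Reaction R at support A is upward at 0 m, arm 3.4 m → moment R × 3.4 clockwise.
Setting net torque to zero: R × 3.4 = 86.5 → R = 25.4 N.

R_A ≈ 25.4 N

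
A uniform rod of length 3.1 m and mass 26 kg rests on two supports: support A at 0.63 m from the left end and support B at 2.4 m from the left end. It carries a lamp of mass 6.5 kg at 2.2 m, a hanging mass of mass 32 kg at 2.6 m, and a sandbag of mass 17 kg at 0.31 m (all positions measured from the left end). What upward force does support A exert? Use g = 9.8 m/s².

R_A ≈ 291 N

About support B:
Beam weight: 26 × 9.8 = 254.8 N down at 1.55 m → arm 0.85 m, τ = 254.8 × 0.85 = 216.6 N·m counterclockwise.
Lamp: 6.5 × 9.8 = 63.7 N down at 2.2 m → arm 0.2 m, τ = 63.7 × 0.2 = 12.74 N·m counterclockwise.
Hanging mass: 32 × 9.8 = 313.6 N down at 2.6 m → arm 0.2 m, τ = 313.6 × 0.2 = 62.72 N·m clockwise.
Sandbag: 17 × 9.8 = 166.6 N down at 0.31 m → arm 2.09 m, τ = 166.6 × 2.09 = 348.2 N·m counterclockwise.
Net load moment about support B = 514.8 N·m counterclockwise.
Reaction R at support A is upward at 0.63 m, arm 1.77 m → moment R × 1.77 clockwise.
Στ = 0 ⇒ R × 1.77 = 514.8 ⇒ R = 291 N.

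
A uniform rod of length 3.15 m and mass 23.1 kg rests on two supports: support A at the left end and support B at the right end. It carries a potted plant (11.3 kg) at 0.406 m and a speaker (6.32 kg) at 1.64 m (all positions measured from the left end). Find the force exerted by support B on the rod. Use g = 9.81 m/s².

R_B ≈ 160 N

Choose support A as the axis so its reaction then has zero moment arm.
Beam weight: 23.1 × 9.81 = 226.6 N down at 1.575 m → arm 1.575 m, τ = 226.6 × 1.575 = 356.9 N·m clockwise.
Potted plant: 11.3 × 9.81 = 110.9 N down at 0.406 m → arm 0.406 m, τ = 110.9 × 0.406 = 45.03 N·m clockwise.
Speaker: 6.32 × 9.81 = 62 N down at 1.64 m → arm 1.64 m, τ = 62 × 1.64 = 101.7 N·m clockwise.
Net load moment about support A = 503.6 N·m clockwise.
Reaction R at support B is upward at 3.15 m, arm 3.15 m → moment R × 3.15 counterclockwise.
Setting net torque to zero: R × 3.15 = 503.6 → R = 160 N.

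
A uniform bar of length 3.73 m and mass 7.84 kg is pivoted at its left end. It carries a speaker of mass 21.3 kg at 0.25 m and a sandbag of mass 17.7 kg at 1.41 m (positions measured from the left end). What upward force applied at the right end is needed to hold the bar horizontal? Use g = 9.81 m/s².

F ≈ 118 N

Sum moments about the left end (the unknown pivot reaction has zero arm there).
Beam weight: 7.84 × 9.81 = 76.91 N down at 1.865 m → arm 1.865 m, τ = 76.91 × 1.865 = 143.4 N·m clockwise.
Speaker: 21.3 × 9.81 = 209 N down at 0.25 m → arm 0.25 m, τ = 209 × 0.25 = 52.25 N·m clockwise.
Sandbag: 17.7 × 9.81 = 173.6 N down at 1.41 m → arm 1.41 m, τ = 173.6 × 1.41 = 244.8 N·m clockwise.
Net moment of the loads = 440.5 N·m clockwise.
The upward force F acts at the right end, arm 3.73 m, giving F × 3.73 counterclockwise.
Setting net torque to zero: F × 3.73 = 440.5 → F = 440.5 / 3.73 = 118 N.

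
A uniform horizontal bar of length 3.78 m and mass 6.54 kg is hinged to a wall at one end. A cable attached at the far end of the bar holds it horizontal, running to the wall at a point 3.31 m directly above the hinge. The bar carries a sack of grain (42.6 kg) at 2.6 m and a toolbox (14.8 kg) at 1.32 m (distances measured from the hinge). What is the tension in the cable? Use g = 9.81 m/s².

T ≈ 562 N

Sum moments about the hinge (the unknown hinge reaction has zero arm there).
Beam weight: 6.54 × 9.81 = 64.16 N down at 1.89 m → arm 1.89 m, τ = 64.16 × 1.89 = 121.3 N·m clockwise.
Sack of grain: 42.6 × 9.81 = 417.9 N down at 2.6 m → arm 2.6 m, τ = 417.9 × 2.6 = 1087 N·m clockwise.
Toolbox: 14.8 × 9.81 = 145.2 N down at 1.32 m → arm 1.32 m, τ = 145.2 × 1.32 = 191.7 N·m clockwise.
Total clockwise load moment = 1400 N·m.
The cable tension T acts at 3.78 m; only its component perpendicular to the bar, T sinθ, produces torque. sinθ = h/√(h²+d²) = 3.31/√(3.31²+3.78²) = 0.6588.
Balancing moments: T × 3.78 × 0.6588 = 1400, giving T = 1400 / 2.49 = 562 N.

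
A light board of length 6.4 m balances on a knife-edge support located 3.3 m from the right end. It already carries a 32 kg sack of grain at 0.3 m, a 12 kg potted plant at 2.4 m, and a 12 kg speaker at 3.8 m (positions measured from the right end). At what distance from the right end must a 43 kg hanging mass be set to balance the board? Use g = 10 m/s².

x ≈ 5.64 m from the right end

Sum moments about the knife-edge support (at 3.3 m from the right end) (the support reaction has zero arm there).
Sack of grain: 32 × 10 = 320 N down at 0.3 m → arm 3 m, τ = 320 × 3 = 960 N·m clockwise.
Potted plant: 12 × 10 = 120 N down at 2.4 m → arm 0.9 m, τ = 120 × 0.9 = 108 N·m clockwise.
Speaker: 12 × 10 = 120 N down at 3.8 m → arm 0.5 m, τ = 120 × 0.5 = 60 N·m counterclockwise.
Net moment of existing loads = 1008 N·m clockwise.
The hanging mass weighs 43 × 10 = 430 N and must supply an equal counterclockwise moment, so its lever arm about the knife-edge support is 1008 / 430 = 2.34 m.
That puts it at 3.3 + 2.34 = 5.64 m from the right end.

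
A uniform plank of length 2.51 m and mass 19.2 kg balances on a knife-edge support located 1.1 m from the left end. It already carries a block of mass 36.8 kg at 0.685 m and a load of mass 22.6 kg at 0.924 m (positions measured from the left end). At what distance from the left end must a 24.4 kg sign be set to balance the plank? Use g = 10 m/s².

x ≈ 1.77 m from the left end

About the knife-edge support (at 1.1 m from the left end):
Beam weight: 19.2 × 10 = 192 N down at 1.255 m → arm 0.155 m, τ = 192 × 0.155 = 29.76 N·m clockwise.
Block: 36.8 × 10 = 368 N down at 0.685 m → arm 0.415 m, τ = 368 × 0.415 = 152.7 N·m counterclockwise.
Load: 22.6 × 10 = 226 N down at 0.924 m → arm 0.176 m, τ = 226 × 0.176 = 39.78 N·m counterclockwise.
Net moment of existing loads = 162.7 N·m counterclockwise.
The sign weighs 24.4 × 10 = 244 N and must supply an equal clockwise moment, so its lever arm about the knife-edge support is 162.7 / 244 = 0.667 m.
That puts it at 1.1 + 0.667 = 1.77 m from the left end.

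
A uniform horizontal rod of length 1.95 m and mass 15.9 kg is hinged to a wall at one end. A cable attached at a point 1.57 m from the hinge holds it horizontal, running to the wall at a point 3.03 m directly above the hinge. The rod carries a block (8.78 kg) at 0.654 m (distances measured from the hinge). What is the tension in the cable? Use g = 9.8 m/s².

Choose the hinge as the axis so the unknown hinge reaction has zero arm there.
Beam weight: 15.9 × 9.8 = 155.8 N down at 0.975 m → arm 0.975 m, τ = 155.8 × 0.975 = 151.9 N·m clockwise.
Block: 8.78 × 9.8 = 86.04 N down at 0.654 m → arm 0.654 m, τ = 86.04 × 0.654 = 56.27 N·m clockwise.
Total clockwise load moment = 208.2 N·m.
The cable tension T acts at 1.57 m; only its component perpendicular to the rod, T sinθ, produces torque. sinθ = h/√(h²+d²) = 3.03/√(3.03²+1.57²) = 0.8879.
Balancing moments: T × 1.57 × 0.8879 = 208.2, giving T = 208.2 / 1.394 = 149 N.

T ≈ 149 N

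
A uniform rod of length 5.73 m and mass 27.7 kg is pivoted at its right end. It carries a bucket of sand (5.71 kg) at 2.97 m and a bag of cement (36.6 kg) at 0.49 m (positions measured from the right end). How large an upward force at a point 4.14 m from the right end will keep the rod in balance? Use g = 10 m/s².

Taking torques about the right end:
Beam weight: 27.7 × 10 = 277 N down at 2.865 m → arm 2.865 m, τ = 277 × 2.865 = 793.6 N·m counterclockwise.
Bucket of sand: 5.71 × 10 = 57.1 N down at 2.97 m → arm 2.97 m, τ = 57.1 × 2.97 = 169.6 N·m counterclockwise.
Bag of cement: 36.6 × 10 = 366 N down at 0.49 m → arm 0.49 m, τ = 366 × 0.49 = 179.3 N·m counterclockwise.
Net moment of the loads = 1142 N·m counterclockwise.
The upward force F acts at a point 4.14 m from the right end, arm 4.14 m, giving F × 4.14 clockwise.
Στ = 0 ⇒ F × 4.14 = 1142 ⇒ F = 1142 / 4.14 = 276 N.

F ≈ 276 N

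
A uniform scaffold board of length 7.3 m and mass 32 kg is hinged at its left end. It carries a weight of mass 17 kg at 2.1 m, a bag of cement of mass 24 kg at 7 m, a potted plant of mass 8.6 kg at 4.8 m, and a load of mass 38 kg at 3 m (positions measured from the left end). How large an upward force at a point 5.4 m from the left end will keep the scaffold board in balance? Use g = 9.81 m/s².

Take moments about the left end.
Beam weight: 32 × 9.81 = 313.9 N down at 3.65 m → arm 3.65 m, τ = 313.9 × 3.65 = 1146 N·m clockwise.
Weight: 17 × 9.81 = 166.8 N down at 2.1 m → arm 2.1 m, τ = 166.8 × 2.1 = 350.3 N·m clockwise.
Bag of cement: 24 × 9.81 = 235.4 N down at 7 m → arm 7 m, τ = 235.4 × 7 = 1648 N·m clockwise.
Potted plant: 8.6 × 9.81 = 84.37 N down at 4.8 m → arm 4.8 m, τ = 84.37 × 4.8 = 405 N·m clockwise.
Load: 38 × 9.81 = 372.8 N down at 3 m → arm 3 m, τ = 372.8 × 3 = 1118 N·m clockwise.
Net moment of the loads = 4667 N·m clockwise.
The upward force F acts at a point 5.4 m from the left end, arm 5.4 m, giving F × 5.4 counterclockwise.
For rotational equilibrium, F × 5.4 = 4667, so F = 4667 / 5.4 = 864 N.

F ≈ 864 N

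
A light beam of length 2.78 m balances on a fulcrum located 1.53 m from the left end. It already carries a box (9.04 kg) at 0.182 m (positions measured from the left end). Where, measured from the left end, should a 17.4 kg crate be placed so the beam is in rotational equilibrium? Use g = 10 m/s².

x ≈ 2.23 m from the left end

Sum moments about the fulcrum (at 1.53 m from the left end) (the support reaction has zero arm there).
Box: 9.04 × 10 = 90.4 N down at 0.182 m → arm 1.348 m, τ = 90.4 × 1.348 = 121.9 N·m counterclockwise.
Net moment of existing loads = 121.9 N·m counterclockwise.
The crate weighs 17.4 × 10 = 174 N and must supply an equal clockwise moment, so its lever arm about the fulcrum is 121.9 / 174 = 0.701 m.
That puts it at 1.53 + 0.701 = 2.23 m from the left end.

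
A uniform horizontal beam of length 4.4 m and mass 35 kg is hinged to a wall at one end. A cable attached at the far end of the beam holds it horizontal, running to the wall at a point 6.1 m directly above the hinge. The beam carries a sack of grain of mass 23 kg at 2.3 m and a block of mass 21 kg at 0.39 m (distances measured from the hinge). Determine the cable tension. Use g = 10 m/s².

T ≈ 387 N

Choose the hinge as the axis so the unknown hinge reaction has zero arm there.
Beam weight: 35 × 10 = 350 N down at 2.2 m → arm 2.2 m, τ = 350 × 2.2 = 770 N·m clockwise.
Sack of grain: 23 × 10 = 230 N down at 2.3 m → arm 2.3 m, τ = 230 × 2.3 = 529 N·m clockwise.
Block: 21 × 10 = 210 N down at 0.39 m → arm 0.39 m, τ = 210 × 0.39 = 81.9 N·m clockwise.
Total clockwise load moment = 1381 N·m.
The cable tension T acts at 4.4 m; only its component perpendicular to the beam, T sinθ, produces torque. sinθ = h/√(h²+d²) = 6.1/√(6.1²+4.4²) = 0.811.
Στ = 0 ⇒ T × 4.4 × 0.811 = 1381 ⇒ T = 1381 / 3.568 = 387 N.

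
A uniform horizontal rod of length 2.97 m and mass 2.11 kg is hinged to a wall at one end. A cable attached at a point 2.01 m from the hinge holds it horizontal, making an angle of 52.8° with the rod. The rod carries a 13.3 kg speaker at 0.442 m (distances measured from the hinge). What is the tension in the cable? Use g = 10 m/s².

T ≈ 56.3 N

Taking torques about the hinge:
Beam weight: 2.11 × 10 = 21.1 N down at 1.485 m → arm 1.485 m, τ = 21.1 × 1.485 = 31.33 N·m clockwise.
Speaker: 13.3 × 10 = 133 N down at 0.442 m → arm 0.442 m, τ = 133 × 0.442 = 58.79 N·m clockwise.
Total clockwise load moment = 90.12 N·m.
The cable tension T acts at 2.01 m; only its component perpendicular to the rod, T sinθ, produces torque. sin 52.8° = 0.7965.
Setting net torque to zero: T × 2.01 × 0.7965 = 90.12 → T = 90.12 / 1.601 = 56.3 N.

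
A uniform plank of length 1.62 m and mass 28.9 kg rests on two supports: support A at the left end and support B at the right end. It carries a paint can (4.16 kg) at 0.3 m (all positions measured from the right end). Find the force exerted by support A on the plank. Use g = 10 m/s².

R_A ≈ 152 N

Taking torques about support B:
Beam weight: 28.9 × 10 = 289 N down at 0.81 m → arm 0.81 m, τ = 289 × 0.81 = 234.1 N·m counterclockwise.
Paint can: 4.16 × 10 = 41.6 N down at 0.3 m → arm 0.3 m, τ = 41.6 × 0.3 = 12.48 N·m counterclockwise.
Net load moment about support B = 246.6 N·m counterclockwise.
Reaction R at support A is upward at 1.62 m, arm 1.62 m → moment R × 1.62 clockwise.
For rotational equilibrium, R × 1.62 = 246.6, so R = 152 N.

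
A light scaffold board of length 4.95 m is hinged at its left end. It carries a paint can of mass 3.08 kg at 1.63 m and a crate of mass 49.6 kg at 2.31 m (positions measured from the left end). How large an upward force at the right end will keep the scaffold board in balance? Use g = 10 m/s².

F ≈ 242 N

Take moments about the left end.
Paint can: 3.08 × 10 = 30.8 N down at 1.63 m → arm 1.63 m, τ = 30.8 × 1.63 = 50.2 N·m clockwise.
Crate: 49.6 × 10 = 496 N down at 2.31 m → arm 2.31 m, τ = 496 × 2.31 = 1146 N·m clockwise.
Net moment of the loads = 1196 N·m clockwise.
The upward force F acts at the right end, arm 4.95 m, giving F × 4.95 counterclockwise.
For rotational equilibrium, F × 4.95 = 1196, so F = 1196 / 4.95 = 242 N.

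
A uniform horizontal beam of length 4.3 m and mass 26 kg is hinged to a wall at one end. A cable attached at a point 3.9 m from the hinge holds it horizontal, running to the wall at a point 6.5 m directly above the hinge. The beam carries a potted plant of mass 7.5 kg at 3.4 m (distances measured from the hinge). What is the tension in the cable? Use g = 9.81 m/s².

Choose the hinge as the axis so the unknown hinge reaction has zero arm there.
Beam weight: 26 × 9.81 = 255.1 N down at 2.15 m → arm 2.15 m, τ = 255.1 × 2.15 = 548.5 N·m clockwise.
Potted plant: 7.5 × 9.81 = 73.58 N down at 3.4 m → arm 3.4 m, τ = 73.58 × 3.4 = 250.2 N·m clockwise.
Total clockwise load moment = 798.7 N·m.
The cable tension T acts at 3.9 m; only its component perpendicular to the beam, T sinθ, produces torque. sinθ = h/√(h²+d²) = 6.5/√(6.5²+3.9²) = 0.8575.
Setting net torque to zero: T × 3.9 × 0.8575 = 798.7 → T = 798.7 / 3.344 = 239 N.

T ≈ 239 N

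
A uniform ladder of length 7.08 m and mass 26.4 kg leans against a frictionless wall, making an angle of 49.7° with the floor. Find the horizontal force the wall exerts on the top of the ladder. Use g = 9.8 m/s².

N_wall ≈ 110 N

Taking torques about the foot of the ladder:
Ladder weight 26.4×9.8 = 258.7 N acts at 3.54 m along the ladder; its horizontal arm is 3.54·cos49.7° = 2.29 m → τ = 592.4 N·m clockwise.
Wall normal N acts horizontally at the top; its moment arm is the height L sinθ = 7.08·sin49.7° = 5.4 m, counterclockwise.
Balancing moments: N × 5.4 = 592.4, giving N = 110 N.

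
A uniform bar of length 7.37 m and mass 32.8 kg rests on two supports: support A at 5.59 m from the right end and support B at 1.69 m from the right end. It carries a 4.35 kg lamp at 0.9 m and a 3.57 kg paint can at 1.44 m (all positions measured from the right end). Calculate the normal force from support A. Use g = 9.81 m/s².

Taking torques about support B:
Beam weight: 32.8 × 9.81 = 321.8 N down at 3.685 m → arm 1.995 m, τ = 321.8 × 1.995 = 642 N·m counterclockwise.
Lamp: 4.35 × 9.81 = 42.67 N down at 0.9 m → arm 0.79 m, τ = 42.67 × 0.79 = 33.71 N·m clockwise.
Paint can: 3.57 × 9.81 = 35.02 N down at 1.44 m → arm 0.25 m, τ = 35.02 × 0.25 = 8.755 N·m clockwise.
Net load moment about support B = 599.5 N·m counterclockwise.
Reaction R at support A is upward at 5.59 m, arm 3.9 m → moment R × 3.9 clockwise.
Setting net torque to zero: R × 3.9 = 599.5 → R = 154 N.

R_A ≈ 154 N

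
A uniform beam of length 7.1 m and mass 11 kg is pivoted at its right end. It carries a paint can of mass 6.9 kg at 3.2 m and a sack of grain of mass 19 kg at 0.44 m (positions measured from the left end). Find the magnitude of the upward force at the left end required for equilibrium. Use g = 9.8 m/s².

F ≈ 266 N

Sum moments about the right end (the unknown pivot reaction has zero arm there).
Beam weight: 11 × 9.8 = 107.8 N down at 3.55 m → arm 3.55 m, τ = 107.8 × 3.55 = 382.7 N·m counterclockwise.
Paint can: 6.9 × 9.8 = 67.62 N down at 3.2 m → arm 3.9 m, τ = 67.62 × 3.9 = 263.7 N·m counterclockwise.
Sack of grain: 19 × 9.8 = 186.2 N down at 0.44 m → arm 6.66 m, τ = 186.2 × 6.66 = 1240 N·m counterclockwise.
Net moment of the loads = 1886 N·m counterclockwise.
The upward force F acts at the left end, arm 7.1 m, giving F × 7.1 clockwise.
Setting net torque to zero: F × 7.1 = 1886 → F = 1886 / 7.1 = 266 N.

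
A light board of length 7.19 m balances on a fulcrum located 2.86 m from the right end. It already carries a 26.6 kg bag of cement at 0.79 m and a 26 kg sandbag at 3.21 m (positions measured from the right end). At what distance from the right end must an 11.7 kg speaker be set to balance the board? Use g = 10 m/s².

Choose the fulcrum (at 2.86 m from the right end) as the axis so the support reaction has zero arm there.
Bag of cement: 26.6 × 10 = 266 N down at 0.79 m → arm 2.07 m, τ = 266 × 2.07 = 550.6 N·m clockwise.
Sandbag: 26 × 10 = 260 N down at 3.21 m → arm 0.35 m, τ = 260 × 0.35 = 91 N·m counterclockwise.
Net moment of existing loads = 459.6 N·m clockwise.
The speaker weighs 11.7 × 10 = 117 N and must supply an equal counterclockwise moment, so its lever arm about the fulcrum is 459.6 / 117 = 3.93 m.
That puts it at 2.86 + 3.93 = 6.79 m from the right end.

x ≈ 6.79 m from the right end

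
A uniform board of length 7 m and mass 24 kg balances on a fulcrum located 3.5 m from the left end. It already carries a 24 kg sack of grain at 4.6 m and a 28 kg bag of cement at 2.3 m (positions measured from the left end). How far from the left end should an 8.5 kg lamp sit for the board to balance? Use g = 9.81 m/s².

x ≈ 4.35 m from the left end

Choose the fulcrum (at 3.5 m from the left end) as the axis so the support reaction has zero arm there.
Beam weight: acts at the fulcrum, moment arm 0 → no torque.
Sack of grain: 24 × 9.81 = 235.4 N down at 4.6 m → arm 1.1 m, τ = 235.4 × 1.1 = 258.9 N·m clockwise.
Bag of cement: 28 × 9.81 = 274.7 N down at 2.3 m → arm 1.2 m, τ = 274.7 × 1.2 = 329.6 N·m counterclockwise.
Net moment of existing loads = 70.7 N·m counterclockwise.
The lamp weighs 8.5 × 9.81 = 83.39 N and must supply an equal clockwise moment, so its lever arm about the fulcrum is 70.7 / 83.39 = 0.848 m.
That puts it at 3.5 + 0.848 = 4.35 m from the left end.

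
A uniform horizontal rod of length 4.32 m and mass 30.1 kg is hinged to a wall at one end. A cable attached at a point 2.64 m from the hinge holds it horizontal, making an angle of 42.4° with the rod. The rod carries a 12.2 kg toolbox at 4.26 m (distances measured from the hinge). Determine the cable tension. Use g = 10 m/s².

Choose the hinge as the axis so the unknown hinge reaction has zero arm there.
Beam weight: 30.1 × 10 = 301 N down at 2.16 m → arm 2.16 m, τ = 301 × 2.16 = 650.2 N·m clockwise.
Toolbox: 12.2 × 10 = 122 N down at 4.26 m → arm 4.26 m, τ = 122 × 4.26 = 519.7 N·m clockwise.
Total clockwise load moment = 1170 N·m.
The cable tension T acts at 2.64 m; only its component perpendicular to the rod, T sinθ, produces torque. sin 42.4° = 0.6743.
Στ = 0 ⇒ T × 2.64 × 0.6743 = 1170 ⇒ T = 1170 / 1.78 = 657 N.

T ≈ 657 N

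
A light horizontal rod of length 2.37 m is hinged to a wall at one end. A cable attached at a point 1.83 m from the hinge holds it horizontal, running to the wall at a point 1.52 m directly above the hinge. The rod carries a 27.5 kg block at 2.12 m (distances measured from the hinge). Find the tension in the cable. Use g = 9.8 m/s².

Sum moments about the hinge (the unknown hinge reaction has zero arm there).
Block: 27.5 × 9.8 = 269.5 N down at 2.12 m → arm 2.12 m, τ = 269.5 × 2.12 = 571.3 N·m clockwise.
Total clockwise load moment = 571.3 N·m.
The cable tension T acts at 1.83 m; only its component perpendicular to the rod, T sinθ, produces torque. sinθ = h/√(h²+d²) = 1.52/√(1.52²+1.83²) = 0.6389.
Στ = 0 ⇒ T × 1.83 × 0.6389 = 571.3 ⇒ T = 571.3 / 1.169 = 489 N.

T ≈ 489 N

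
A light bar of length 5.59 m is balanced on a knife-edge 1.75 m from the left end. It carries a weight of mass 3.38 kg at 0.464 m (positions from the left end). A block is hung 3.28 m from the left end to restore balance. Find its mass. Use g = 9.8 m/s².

Choose the knife-edge (at 1.75 m from the left end) as the axis so the support reaction has zero arm there.
Weight: 3.38 × 9.8 = 33.12 N down at 0.464 m → arm 1.286 m, τ = 33.12 × 1.286 = 42.59 N·m counterclockwise.
Net moment of known loads = 42.59 N·m counterclockwise.
An unknown mass m at 3.28 m has arm 1.53 m; its moment is m·g·1.53 clockwise.
Setting net torque to zero: m × 9.8 × 1.53 = 42.59 → m = 42.59 / (9.8 × 1.53) = 2.84 kg.

m ≈ 2.84 kg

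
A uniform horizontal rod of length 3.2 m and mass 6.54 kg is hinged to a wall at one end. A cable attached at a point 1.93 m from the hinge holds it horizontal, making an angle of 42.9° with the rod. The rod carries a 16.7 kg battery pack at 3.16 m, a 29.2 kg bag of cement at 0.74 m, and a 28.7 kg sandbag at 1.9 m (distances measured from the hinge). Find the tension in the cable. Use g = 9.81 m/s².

T ≈ 1040 N

Take moments about the hinge.
Beam weight: 6.54 × 9.81 = 64.16 N down at 1.6 m → arm 1.6 m, τ = 64.16 × 1.6 = 102.7 N·m clockwise.
Battery pack: 16.7 × 9.81 = 163.8 N down at 3.16 m → arm 3.16 m, τ = 163.8 × 3.16 = 517.6 N·m clockwise.
Bag of cement: 29.2 × 9.81 = 286.5 N down at 0.74 m → arm 0.74 m, τ = 286.5 × 0.74 = 212 N·m clockwise.
Sandbag: 28.7 × 9.81 = 281.5 N down at 1.9 m → arm 1.9 m, τ = 281.5 × 1.9 = 534.9 N·m clockwise.
Total clockwise load moment = 1367 N·m.
The cable tension T acts at 1.93 m; only its component perpendicular to the rod, T sinθ, produces torque. sin 42.9° = 0.6807.
Setting net torque to zero: T × 1.93 × 0.6807 = 1367 → T = 1367 / 1.314 = 1040 N.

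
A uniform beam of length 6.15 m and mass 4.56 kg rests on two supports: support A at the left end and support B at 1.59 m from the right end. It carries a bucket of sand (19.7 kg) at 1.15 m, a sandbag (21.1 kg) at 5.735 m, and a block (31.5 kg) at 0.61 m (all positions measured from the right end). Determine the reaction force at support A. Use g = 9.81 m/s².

Taking torques about support B:
Beam weight: 4.56 × 9.81 = 44.73 N down at 3.075 m → arm 1.485 m, τ = 44.73 × 1.485 = 66.42 N·m counterclockwise.
Bucket of sand: 19.7 × 9.81 = 193.3 N down at 1.15 m → arm 0.44 m, τ = 193.3 × 0.44 = 85.05 N·m clockwise.
Sandbag: 21.1 × 9.81 = 207 N down at 5.735 m → arm 4.145 m, τ = 207 × 4.145 = 858 N·m counterclockwise.
Block: 31.5 × 9.81 = 309 N down at 0.61 m → arm 0.98 m, τ = 309 × 0.98 = 302.8 N·m clockwise.
Net load moment about support B = 536.6 N·m counterclockwise.
Reaction R at support A is upward at 6.15 m, arm 4.56 m → moment R × 4.56 clockwise.
For rotational equilibrium, R × 4.56 = 536.6, so R = 118 N.

R_A ≈ 118 N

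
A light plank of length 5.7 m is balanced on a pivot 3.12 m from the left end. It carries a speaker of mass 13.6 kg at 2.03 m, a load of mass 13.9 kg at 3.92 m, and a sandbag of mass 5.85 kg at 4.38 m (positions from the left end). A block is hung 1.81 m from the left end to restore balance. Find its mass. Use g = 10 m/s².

m ≈ 2.8 kg

About the pivot (at 3.12 m from the left end):
Speaker: 13.6 × 10 = 136 N down at 2.03 m → arm 1.09 m, τ = 136 × 1.09 = 148.2 N·m counterclockwise.
Load: 13.9 × 10 = 139 N down at 3.92 m → arm 0.8 m, τ = 139 × 0.8 = 111.2 N·m clockwise.
Sandbag: 5.85 × 10 = 58.5 N down at 4.38 m → arm 1.26 m, τ = 58.5 × 1.26 = 73.71 N·m clockwise.
Net moment of known loads = 36.71 N·m clockwise.
An unknown mass m at 1.81 m has arm 1.31 m; its moment is m·g·1.31 counterclockwise.
Balancing moments: m × 10 × 1.31 = 36.71, giving m = 36.71 / (10 × 1.31) = 2.8 kg.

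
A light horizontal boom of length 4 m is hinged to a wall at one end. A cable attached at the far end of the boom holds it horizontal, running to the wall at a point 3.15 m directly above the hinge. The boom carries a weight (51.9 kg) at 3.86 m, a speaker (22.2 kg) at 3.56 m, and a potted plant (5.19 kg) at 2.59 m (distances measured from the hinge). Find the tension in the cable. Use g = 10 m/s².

T ≈ 1180 N

Choose the hinge as the axis so the unknown hinge reaction has zero arm there.
Weight: 51.9 × 10 = 519 N down at 3.86 m → arm 3.86 m, τ = 519 × 3.86 = 2003 N·m clockwise.
Speaker: 22.2 × 10 = 222 N down at 3.56 m → arm 3.56 m, τ = 222 × 3.56 = 790.3 N·m clockwise.
Potted plant: 5.19 × 10 = 51.9 N down at 2.59 m → arm 2.59 m, τ = 51.9 × 2.59 = 134.4 N·m clockwise.
Total clockwise load moment = 2928 N·m.
The cable tension T acts at 4 m; only its component perpendicular to the boom, T sinθ, produces torque. sinθ = h/√(h²+d²) = 3.15/√(3.15²+4²) = 0.6187.
Balancing moments: T × 4 × 0.6187 = 2928, giving T = 2928 / 2.475 = 1180 N.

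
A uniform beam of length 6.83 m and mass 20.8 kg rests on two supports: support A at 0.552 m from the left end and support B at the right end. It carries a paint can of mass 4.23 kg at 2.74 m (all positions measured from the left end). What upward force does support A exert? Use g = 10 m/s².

Taking torques about support B:
Beam weight: 20.8 × 10 = 208 N down at 3.415 m → arm 3.415 m, τ = 208 × 3.415 = 710.3 N·m counterclockwise.
Paint can: 4.23 × 10 = 42.3 N down at 2.74 m → arm 4.09 m, τ = 42.3 × 4.09 = 173 N·m counterclockwise.
Net load moment about support B = 883.3 N·m counterclockwise.
Reaction R at support A is upward at 0.552 m, arm 6.278 m → moment R × 6.278 clockwise.
For rotational equilibrium, R × 6.278 = 883.3, so R = 141 N.

R_A ≈ 141 N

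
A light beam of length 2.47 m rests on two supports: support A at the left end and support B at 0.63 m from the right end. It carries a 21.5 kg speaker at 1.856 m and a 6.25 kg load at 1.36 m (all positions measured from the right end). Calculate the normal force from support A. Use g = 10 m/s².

R_A ≈ 168 N

Take moments about support B.
Speaker: 21.5 × 10 = 215 N down at 1.856 m → arm 1.226 m, τ = 215 × 1.226 = 263.6 N·m counterclockwise.
Load: 6.25 × 10 = 62.5 N down at 1.36 m → arm 0.73 m, τ = 62.5 × 0.73 = 45.62 N·m counterclockwise.
Net load moment about support B = 309.2 N·m counterclockwise.
Reaction R at support A is upward at 2.47 m, arm 1.84 m → moment R × 1.84 clockwise.
Στ = 0 ⇒ R × 1.84 = 309.2 ⇒ R = 168 N.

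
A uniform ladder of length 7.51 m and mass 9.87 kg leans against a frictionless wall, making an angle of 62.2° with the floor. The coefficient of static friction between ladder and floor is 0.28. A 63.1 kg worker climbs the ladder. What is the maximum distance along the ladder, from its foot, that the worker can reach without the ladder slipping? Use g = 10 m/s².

d ≈ 4.02 m

Choose the foot of the ladder as the axis so the floor normal and friction both act there and drop out.
Ladder weight 9.87×10 = 98.7 N acts at 3.755 m along the ladder; its horizontal arm is 3.755·cos62.2° = 1.751 m → τ = 172.8 N·m clockwise.
Worker weight 63.1×10 = 631 N at distance d → arm d·cos62.2° → τ = 631·d·0.4664 clockwise.
Wall normal N at the top has arm L sinθ = 6.643 m counterclockwise, so Στ = 0 gives N·6.643 = 172.8 + 294.3·d.
ΣFy = 0 ⇒ N_floor = 729.7 N, so the maximum friction is μ_s·N_floor = 0.28×729.7 = 204.3 N. ΣFx = 0 ⇒ N_wall = f, so at the slipping point N = 204.3 N.
Substituting: 204.3×6.643 = 172.8 + 294.3·d ⇒ d = (1357 − 172.8) / 294.3 = 4.02 m.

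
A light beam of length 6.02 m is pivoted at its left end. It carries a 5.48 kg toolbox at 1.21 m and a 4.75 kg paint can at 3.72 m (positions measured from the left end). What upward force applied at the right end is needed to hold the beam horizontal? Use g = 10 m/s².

F ≈ 40.4 N

About the left end:
Toolbox: 5.48 × 10 = 54.8 N down at 1.21 m → arm 1.21 m, τ = 54.8 × 1.21 = 66.31 N·m clockwise.
Paint can: 4.75 × 10 = 47.5 N down at 3.72 m → arm 3.72 m, τ = 47.5 × 3.72 = 176.7 N·m clockwise.
Net moment of the loads = 243 N·m clockwise.
The upward force F acts at the right end, arm 6.02 m, giving F × 6.02 counterclockwise.
For rotational equilibrium, F × 6.02 = 243, so F = 243 / 6.02 = 40.4 N.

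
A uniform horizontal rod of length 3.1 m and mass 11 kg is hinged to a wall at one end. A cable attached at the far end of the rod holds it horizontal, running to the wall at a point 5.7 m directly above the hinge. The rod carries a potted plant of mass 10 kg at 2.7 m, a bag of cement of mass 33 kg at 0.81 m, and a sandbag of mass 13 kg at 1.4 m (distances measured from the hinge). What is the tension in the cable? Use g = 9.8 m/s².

Take moments about the hinge.
Beam weight: 11 × 9.8 = 107.8 N down at 1.55 m → arm 1.55 m, τ = 107.8 × 1.55 = 167.1 N·m clockwise.
Potted plant: 10 × 9.8 = 98 N down at 2.7 m → arm 2.7 m, τ = 98 × 2.7 = 264.6 N·m clockwise.
Bag of cement: 33 × 9.8 = 323.4 N down at 0.81 m → arm 0.81 m, τ = 323.4 × 0.81 = 262 N·m clockwise.
Sandbag: 13 × 9.8 = 127.4 N down at 1.4 m → arm 1.4 m, τ = 127.4 × 1.4 = 178.4 N·m clockwise.
Total clockwise load moment = 872.1 N·m.
The cable tension T acts at 3.1 m; only its component perpendicular to the rod, T sinθ, produces torque. sinθ = h/√(h²+d²) = 5.7/√(5.7²+3.1²) = 0.8785.
For rotational equilibrium, T × 3.1 × 0.8785 = 872.1, so T = 872.1 / 2.723 = 320 N.

T ≈ 320 N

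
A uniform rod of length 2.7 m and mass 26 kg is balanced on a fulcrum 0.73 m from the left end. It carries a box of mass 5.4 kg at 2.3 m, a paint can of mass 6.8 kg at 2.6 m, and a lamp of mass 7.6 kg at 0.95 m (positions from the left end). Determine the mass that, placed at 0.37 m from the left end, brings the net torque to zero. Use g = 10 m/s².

Choose the fulcrum (at 0.73 m from the left end) as the axis so the support reaction has zero arm there.
Beam weight: 26 × 10 = 260 N down at 1.35 m → arm 0.62 m, τ = 260 × 0.62 = 161.2 N·m clockwise.
Box: 5.4 × 10 = 54 N down at 2.3 m → arm 1.57 m, τ = 54 × 1.57 = 84.78 N·m clockwise.
Paint can: 6.8 × 10 = 68 N down at 2.6 m → arm 1.87 m, τ = 68 × 1.87 = 127.2 N·m clockwise.
Lamp: 7.6 × 10 = 76 N down at 0.95 m → arm 0.22 m, τ = 76 × 0.22 = 16.72 N·m clockwise.
Net moment of known loads = 389.9 N·m clockwise.
An unknown mass m at 0.37 m has arm 0.36 m; its moment is m·g·0.36 counterclockwise.
Balancing moments: m × 10 × 0.36 = 389.9, giving m = 389.9 / (10 × 0.36) = 108 kg.

m ≈ 108 kg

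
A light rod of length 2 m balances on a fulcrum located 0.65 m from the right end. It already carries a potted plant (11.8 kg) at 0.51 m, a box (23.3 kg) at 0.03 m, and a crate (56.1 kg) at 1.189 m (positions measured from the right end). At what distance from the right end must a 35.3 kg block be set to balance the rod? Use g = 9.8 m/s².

x ≈ 0.249 m from the right end

Take moments about the fulcrum (at 0.65 m from the right end).
Potted plant: 11.8 × 9.8 = 115.6 N down at 0.51 m → arm 0.14 m, τ = 115.6 × 0.14 = 16.18 N·m clockwise.
Box: 23.3 × 9.8 = 228.3 N down at 0.03 m → arm 0.62 m, τ = 228.3 × 0.62 = 141.5 N·m clockwise.
Crate: 56.1 × 9.8 = 549.8 N down at 1.189 m → arm 0.539 m, τ = 549.8 × 0.539 = 296.3 N·m counterclockwise.
Net moment of existing loads = 138.6 N·m counterclockwise.
The block weighs 35.3 × 9.8 = 345.9 N and must supply an equal clockwise moment, so its lever arm about the fulcrum is 138.6 / 345.9 = 0.401 m.
That puts it at 0.65 − 0.401 = 0.249 m from the right end.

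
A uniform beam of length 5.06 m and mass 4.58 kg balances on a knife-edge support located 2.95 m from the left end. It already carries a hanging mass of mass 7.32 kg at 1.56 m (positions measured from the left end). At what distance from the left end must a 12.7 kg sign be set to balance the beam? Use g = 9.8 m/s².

x ≈ 3.9 m from the left end

Choose the knife-edge support (at 2.95 m from the left end) as the axis so the support reaction has zero arm there.
Beam weight: 4.58 × 9.8 = 44.88 N down at 2.53 m → arm 0.42 m, τ = 44.88 × 0.42 = 18.85 N·m counterclockwise.
Hanging mass: 7.32 × 9.8 = 71.74 N down at 1.56 m → arm 1.39 m, τ = 71.74 × 1.39 = 99.72 N·m counterclockwise.
Net moment of existing loads = 118.6 N·m counterclockwise.
The sign weighs 12.7 × 9.8 = 124.5 N and must supply an equal clockwise moment, so its lever arm about the knife-edge support is 118.6 / 124.5 = 0.953 m.
That puts it at 2.95 + 0.953 = 3.9 m from the left end.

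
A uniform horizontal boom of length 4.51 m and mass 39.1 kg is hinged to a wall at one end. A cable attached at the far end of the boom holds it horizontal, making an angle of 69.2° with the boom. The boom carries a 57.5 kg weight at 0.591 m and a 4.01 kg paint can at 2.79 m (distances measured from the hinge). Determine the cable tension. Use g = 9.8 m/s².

T ≈ 310 N

About the hinge:
Beam weight: 39.1 × 9.8 = 383.2 N down at 2.255 m → arm 2.255 m, τ = 383.2 × 2.255 = 864.1 N·m clockwise.
Weight: 57.5 × 9.8 = 563.5 N down at 0.591 m → arm 0.591 m, τ = 563.5 × 0.591 = 333 N·m clockwise.
Paint can: 4.01 × 9.8 = 39.3 N down at 2.79 m → arm 2.79 m, τ = 39.3 × 2.79 = 109.6 N·m clockwise.
Total clockwise load moment = 1307 N·m.
The cable tension T acts at 4.51 m; only its component perpendicular to the boom, T sinθ, produces torque. sin 69.2° = 0.9348.
Setting net torque to zero: T × 4.51 × 0.9348 = 1307 → T = 1307 / 4.216 = 310 N.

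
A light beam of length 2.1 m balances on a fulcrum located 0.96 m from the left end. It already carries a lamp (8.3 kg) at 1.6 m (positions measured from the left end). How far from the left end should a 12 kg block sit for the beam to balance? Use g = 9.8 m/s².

x ≈ 0.517 m from the left end

Choose the fulcrum (at 0.96 m from the left end) as the axis so the support reaction has zero arm there.
Lamp: 8.3 × 9.8 = 81.34 N down at 1.6 m → arm 0.64 m, τ = 81.34 × 0.64 = 52.06 N·m clockwise.
Net moment of existing loads = 52.06 N·m clockwise.
The block weighs 12 × 9.8 = 117.6 N and must supply an equal counterclockwise moment, so its lever arm about the fulcrum is 52.06 / 117.6 = 0.443 m.
That puts it at 0.96 − 0.443 = 0.517 m from the left end.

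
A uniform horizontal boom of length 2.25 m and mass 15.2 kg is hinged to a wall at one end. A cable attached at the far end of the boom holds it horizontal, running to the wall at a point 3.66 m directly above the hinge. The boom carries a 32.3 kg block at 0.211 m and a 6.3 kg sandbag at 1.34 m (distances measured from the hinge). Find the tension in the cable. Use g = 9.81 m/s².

Choose the hinge as the axis so the unknown hinge reaction has zero arm there.
Beam weight: 15.2 × 9.81 = 149.1 N down at 1.125 m → arm 1.125 m, τ = 149.1 × 1.125 = 167.7 N·m clockwise.
Block: 32.3 × 9.81 = 316.9 N down at 0.211 m → arm 0.211 m, τ = 316.9 × 0.211 = 66.87 N·m clockwise.
Sandbag: 6.3 × 9.81 = 61.8 N down at 1.34 m → arm 1.34 m, τ = 61.8 × 1.34 = 82.81 N·m clockwise.
Total clockwise load moment = 317.4 N·m.
The cable tension T acts at 2.25 m; only its component perpendicular to the boom, T sinθ, produces torque. sinθ = h/√(h²+d²) = 3.66/√(3.66²+2.25²) = 0.8519.
For rotational equilibrium, T × 2.25 × 0.8519 = 317.4, so T = 317.4 / 1.917 = 166 N.

T ≈ 166 N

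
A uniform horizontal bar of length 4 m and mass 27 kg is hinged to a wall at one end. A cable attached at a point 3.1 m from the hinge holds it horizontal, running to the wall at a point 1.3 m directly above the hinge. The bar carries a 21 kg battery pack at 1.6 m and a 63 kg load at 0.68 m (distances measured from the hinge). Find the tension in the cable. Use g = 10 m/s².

T ≈ 1090 N

Choose the hinge as the axis so the unknown hinge reaction has zero arm there.
Beam weight: 27 × 10 = 270 N down at 2 m → arm 2 m, τ = 270 × 2 = 540 N·m clockwise.
Battery pack: 21 × 10 = 210 N down at 1.6 m → arm 1.6 m, τ = 210 × 1.6 = 336 N·m clockwise.
Load: 63 × 10 = 630 N down at 0.68 m → arm 0.68 m, τ = 630 × 0.68 = 428.4 N·m clockwise.
Total clockwise load moment = 1304 N·m.
The cable tension T acts at 3.1 m; only its component perpendicular to the bar, T sinθ, produces torque. sinθ = h/√(h²+d²) = 1.3/√(1.3²+3.1²) = 0.3867.
Στ = 0 ⇒ T × 3.1 × 0.3867 = 1304 ⇒ T = 1304 / 1.199 = 1090 N.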